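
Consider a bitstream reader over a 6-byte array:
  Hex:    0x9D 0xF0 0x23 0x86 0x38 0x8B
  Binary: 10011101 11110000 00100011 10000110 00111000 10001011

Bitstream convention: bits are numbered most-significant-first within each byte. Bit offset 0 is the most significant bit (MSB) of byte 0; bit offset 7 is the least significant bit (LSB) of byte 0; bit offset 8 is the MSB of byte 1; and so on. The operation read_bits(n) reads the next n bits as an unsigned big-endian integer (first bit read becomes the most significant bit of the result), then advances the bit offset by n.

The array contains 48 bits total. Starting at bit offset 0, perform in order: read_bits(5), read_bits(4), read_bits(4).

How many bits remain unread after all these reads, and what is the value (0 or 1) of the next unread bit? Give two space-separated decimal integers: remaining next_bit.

Read 1: bits[0:5] width=5 -> value=19 (bin 10011); offset now 5 = byte 0 bit 5; 43 bits remain
Read 2: bits[5:9] width=4 -> value=11 (bin 1011); offset now 9 = byte 1 bit 1; 39 bits remain
Read 3: bits[9:13] width=4 -> value=14 (bin 1110); offset now 13 = byte 1 bit 5; 35 bits remain

Answer: 35 0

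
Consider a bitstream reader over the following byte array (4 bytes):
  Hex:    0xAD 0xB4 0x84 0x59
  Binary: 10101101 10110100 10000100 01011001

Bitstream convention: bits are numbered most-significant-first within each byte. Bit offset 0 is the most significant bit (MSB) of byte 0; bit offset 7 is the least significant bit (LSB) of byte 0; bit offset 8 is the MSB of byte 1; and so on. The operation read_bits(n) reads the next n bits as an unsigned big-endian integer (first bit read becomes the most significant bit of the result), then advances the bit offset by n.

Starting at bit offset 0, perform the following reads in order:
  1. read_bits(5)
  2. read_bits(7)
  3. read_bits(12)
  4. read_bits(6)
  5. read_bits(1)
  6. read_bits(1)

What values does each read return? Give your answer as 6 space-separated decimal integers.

Read 1: bits[0:5] width=5 -> value=21 (bin 10101); offset now 5 = byte 0 bit 5; 27 bits remain
Read 2: bits[5:12] width=7 -> value=91 (bin 1011011); offset now 12 = byte 1 bit 4; 20 bits remain
Read 3: bits[12:24] width=12 -> value=1156 (bin 010010000100); offset now 24 = byte 3 bit 0; 8 bits remain
Read 4: bits[24:30] width=6 -> value=22 (bin 010110); offset now 30 = byte 3 bit 6; 2 bits remain
Read 5: bits[30:31] width=1 -> value=0 (bin 0); offset now 31 = byte 3 bit 7; 1 bits remain
Read 6: bits[31:32] width=1 -> value=1 (bin 1); offset now 32 = byte 4 bit 0; 0 bits remain

Answer: 21 91 1156 22 0 1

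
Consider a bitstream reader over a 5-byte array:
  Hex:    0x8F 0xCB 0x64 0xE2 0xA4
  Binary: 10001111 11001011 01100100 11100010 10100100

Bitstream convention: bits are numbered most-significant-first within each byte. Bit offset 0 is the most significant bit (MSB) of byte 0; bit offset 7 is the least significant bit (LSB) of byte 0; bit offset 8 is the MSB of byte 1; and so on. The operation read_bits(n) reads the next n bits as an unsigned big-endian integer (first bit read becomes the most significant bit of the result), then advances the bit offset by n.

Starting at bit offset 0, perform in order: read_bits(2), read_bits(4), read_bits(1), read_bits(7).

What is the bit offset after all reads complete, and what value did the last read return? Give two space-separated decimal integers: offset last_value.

Read 1: bits[0:2] width=2 -> value=2 (bin 10); offset now 2 = byte 0 bit 2; 38 bits remain
Read 2: bits[2:6] width=4 -> value=3 (bin 0011); offset now 6 = byte 0 bit 6; 34 bits remain
Read 3: bits[6:7] width=1 -> value=1 (bin 1); offset now 7 = byte 0 bit 7; 33 bits remain
Read 4: bits[7:14] width=7 -> value=114 (bin 1110010); offset now 14 = byte 1 bit 6; 26 bits remain

Answer: 14 114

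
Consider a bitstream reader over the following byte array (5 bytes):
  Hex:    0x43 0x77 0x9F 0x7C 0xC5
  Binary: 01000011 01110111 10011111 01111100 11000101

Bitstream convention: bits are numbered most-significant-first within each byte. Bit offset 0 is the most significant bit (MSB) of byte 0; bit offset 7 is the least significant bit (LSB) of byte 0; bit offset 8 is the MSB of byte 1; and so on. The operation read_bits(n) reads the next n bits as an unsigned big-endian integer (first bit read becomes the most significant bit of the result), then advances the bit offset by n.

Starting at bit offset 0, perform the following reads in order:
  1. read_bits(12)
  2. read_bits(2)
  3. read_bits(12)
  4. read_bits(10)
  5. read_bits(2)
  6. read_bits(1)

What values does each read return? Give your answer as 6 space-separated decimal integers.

Read 1: bits[0:12] width=12 -> value=1079 (bin 010000110111); offset now 12 = byte 1 bit 4; 28 bits remain
Read 2: bits[12:14] width=2 -> value=1 (bin 01); offset now 14 = byte 1 bit 6; 26 bits remain
Read 3: bits[14:26] width=12 -> value=3709 (bin 111001111101); offset now 26 = byte 3 bit 2; 14 bits remain
Read 4: bits[26:36] width=10 -> value=972 (bin 1111001100); offset now 36 = byte 4 bit 4; 4 bits remain
Read 5: bits[36:38] width=2 -> value=1 (bin 01); offset now 38 = byte 4 bit 6; 2 bits remain
Read 6: bits[38:39] width=1 -> value=0 (bin 0); offset now 39 = byte 4 bit 7; 1 bits remain

Answer: 1079 1 3709 972 1 0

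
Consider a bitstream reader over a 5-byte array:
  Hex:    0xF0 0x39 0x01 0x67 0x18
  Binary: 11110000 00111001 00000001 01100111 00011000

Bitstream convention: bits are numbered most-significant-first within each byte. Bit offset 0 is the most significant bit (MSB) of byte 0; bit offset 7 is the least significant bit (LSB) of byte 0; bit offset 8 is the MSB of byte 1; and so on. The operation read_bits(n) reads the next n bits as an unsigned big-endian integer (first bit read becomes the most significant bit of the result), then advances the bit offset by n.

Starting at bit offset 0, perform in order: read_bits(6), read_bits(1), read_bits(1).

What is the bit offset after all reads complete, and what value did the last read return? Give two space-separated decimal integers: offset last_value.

Read 1: bits[0:6] width=6 -> value=60 (bin 111100); offset now 6 = byte 0 bit 6; 34 bits remain
Read 2: bits[6:7] width=1 -> value=0 (bin 0); offset now 7 = byte 0 bit 7; 33 bits remain
Read 3: bits[7:8] width=1 -> value=0 (bin 0); offset now 8 = byte 1 bit 0; 32 bits remain

Answer: 8 0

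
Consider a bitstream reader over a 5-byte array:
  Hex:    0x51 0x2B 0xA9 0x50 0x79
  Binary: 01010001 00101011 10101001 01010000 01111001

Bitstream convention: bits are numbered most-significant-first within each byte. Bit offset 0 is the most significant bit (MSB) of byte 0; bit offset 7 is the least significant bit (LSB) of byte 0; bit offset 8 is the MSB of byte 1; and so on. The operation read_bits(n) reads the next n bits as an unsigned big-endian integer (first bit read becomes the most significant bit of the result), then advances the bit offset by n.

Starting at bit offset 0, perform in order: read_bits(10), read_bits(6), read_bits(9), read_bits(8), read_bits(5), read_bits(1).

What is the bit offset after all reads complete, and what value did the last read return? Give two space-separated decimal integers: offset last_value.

Read 1: bits[0:10] width=10 -> value=324 (bin 0101000100); offset now 10 = byte 1 bit 2; 30 bits remain
Read 2: bits[10:16] width=6 -> value=43 (bin 101011); offset now 16 = byte 2 bit 0; 24 bits remain
Read 3: bits[16:25] width=9 -> value=338 (bin 101010010); offset now 25 = byte 3 bit 1; 15 bits remain
Read 4: bits[25:33] width=8 -> value=160 (bin 10100000); offset now 33 = byte 4 bit 1; 7 bits remain
Read 5: bits[33:38] width=5 -> value=30 (bin 11110); offset now 38 = byte 4 bit 6; 2 bits remain
Read 6: bits[38:39] width=1 -> value=0 (bin 0); offset now 39 = byte 4 bit 7; 1 bits remain

Answer: 39 0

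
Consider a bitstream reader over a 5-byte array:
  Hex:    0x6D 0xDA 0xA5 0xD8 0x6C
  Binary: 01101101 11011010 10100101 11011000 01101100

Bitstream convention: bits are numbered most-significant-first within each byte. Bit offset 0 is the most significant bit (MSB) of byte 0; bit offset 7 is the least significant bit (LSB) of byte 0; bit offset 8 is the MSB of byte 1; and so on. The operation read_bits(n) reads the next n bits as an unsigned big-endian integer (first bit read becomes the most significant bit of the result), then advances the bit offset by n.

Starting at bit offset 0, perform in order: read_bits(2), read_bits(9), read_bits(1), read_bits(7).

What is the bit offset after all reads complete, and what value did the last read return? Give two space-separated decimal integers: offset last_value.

Answer: 19 85

Derivation:
Read 1: bits[0:2] width=2 -> value=1 (bin 01); offset now 2 = byte 0 bit 2; 38 bits remain
Read 2: bits[2:11] width=9 -> value=366 (bin 101101110); offset now 11 = byte 1 bit 3; 29 bits remain
Read 3: bits[11:12] width=1 -> value=1 (bin 1); offset now 12 = byte 1 bit 4; 28 bits remain
Read 4: bits[12:19] width=7 -> value=85 (bin 1010101); offset now 19 = byte 2 bit 3; 21 bits remain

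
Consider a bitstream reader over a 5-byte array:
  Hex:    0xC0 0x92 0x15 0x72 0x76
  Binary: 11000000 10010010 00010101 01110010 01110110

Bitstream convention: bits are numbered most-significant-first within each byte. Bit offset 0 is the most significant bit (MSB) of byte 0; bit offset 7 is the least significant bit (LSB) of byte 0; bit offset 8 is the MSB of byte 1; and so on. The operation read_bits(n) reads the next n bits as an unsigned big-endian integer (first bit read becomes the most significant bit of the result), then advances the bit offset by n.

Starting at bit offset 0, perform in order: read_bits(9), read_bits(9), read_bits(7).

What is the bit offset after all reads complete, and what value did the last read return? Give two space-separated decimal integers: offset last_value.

Answer: 25 42

Derivation:
Read 1: bits[0:9] width=9 -> value=385 (bin 110000001); offset now 9 = byte 1 bit 1; 31 bits remain
Read 2: bits[9:18] width=9 -> value=72 (bin 001001000); offset now 18 = byte 2 bit 2; 22 bits remain
Read 3: bits[18:25] width=7 -> value=42 (bin 0101010); offset now 25 = byte 3 bit 1; 15 bits remain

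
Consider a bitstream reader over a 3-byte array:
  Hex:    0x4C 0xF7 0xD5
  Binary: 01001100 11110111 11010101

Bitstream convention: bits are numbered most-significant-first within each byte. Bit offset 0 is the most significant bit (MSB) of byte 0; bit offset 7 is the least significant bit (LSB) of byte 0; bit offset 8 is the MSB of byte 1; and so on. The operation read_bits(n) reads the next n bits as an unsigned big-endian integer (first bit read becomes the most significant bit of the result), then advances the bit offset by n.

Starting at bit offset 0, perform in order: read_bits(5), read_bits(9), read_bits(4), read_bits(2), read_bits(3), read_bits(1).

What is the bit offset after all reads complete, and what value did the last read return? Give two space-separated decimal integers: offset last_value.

Answer: 24 1

Derivation:
Read 1: bits[0:5] width=5 -> value=9 (bin 01001); offset now 5 = byte 0 bit 5; 19 bits remain
Read 2: bits[5:14] width=9 -> value=317 (bin 100111101); offset now 14 = byte 1 bit 6; 10 bits remain
Read 3: bits[14:18] width=4 -> value=15 (bin 1111); offset now 18 = byte 2 bit 2; 6 bits remain
Read 4: bits[18:20] width=2 -> value=1 (bin 01); offset now 20 = byte 2 bit 4; 4 bits remain
Read 5: bits[20:23] width=3 -> value=2 (bin 010); offset now 23 = byte 2 bit 7; 1 bits remain
Read 6: bits[23:24] width=1 -> value=1 (bin 1); offset now 24 = byte 3 bit 0; 0 bits remain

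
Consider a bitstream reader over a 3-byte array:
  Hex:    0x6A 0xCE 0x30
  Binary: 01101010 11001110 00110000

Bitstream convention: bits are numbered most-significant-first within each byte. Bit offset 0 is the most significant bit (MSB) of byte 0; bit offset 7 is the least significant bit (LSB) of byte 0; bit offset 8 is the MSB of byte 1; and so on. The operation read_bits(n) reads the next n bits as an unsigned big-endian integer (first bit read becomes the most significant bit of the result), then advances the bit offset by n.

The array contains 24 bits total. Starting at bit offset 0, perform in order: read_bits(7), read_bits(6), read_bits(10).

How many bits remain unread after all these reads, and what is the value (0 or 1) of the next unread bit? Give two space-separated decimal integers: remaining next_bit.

Read 1: bits[0:7] width=7 -> value=53 (bin 0110101); offset now 7 = byte 0 bit 7; 17 bits remain
Read 2: bits[7:13] width=6 -> value=25 (bin 011001); offset now 13 = byte 1 bit 5; 11 bits remain
Read 3: bits[13:23] width=10 -> value=792 (bin 1100011000); offset now 23 = byte 2 bit 7; 1 bits remain

Answer: 1 0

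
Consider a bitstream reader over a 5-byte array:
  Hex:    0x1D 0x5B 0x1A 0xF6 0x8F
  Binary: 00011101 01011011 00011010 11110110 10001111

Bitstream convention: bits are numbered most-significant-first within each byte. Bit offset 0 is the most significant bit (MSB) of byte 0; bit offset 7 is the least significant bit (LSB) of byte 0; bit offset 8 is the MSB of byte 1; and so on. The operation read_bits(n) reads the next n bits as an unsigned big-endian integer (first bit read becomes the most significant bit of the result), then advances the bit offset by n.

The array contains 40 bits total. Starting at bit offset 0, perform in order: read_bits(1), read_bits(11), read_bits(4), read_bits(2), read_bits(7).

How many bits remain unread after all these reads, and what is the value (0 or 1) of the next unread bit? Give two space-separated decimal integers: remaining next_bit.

Answer: 15 1

Derivation:
Read 1: bits[0:1] width=1 -> value=0 (bin 0); offset now 1 = byte 0 bit 1; 39 bits remain
Read 2: bits[1:12] width=11 -> value=469 (bin 00111010101); offset now 12 = byte 1 bit 4; 28 bits remain
Read 3: bits[12:16] width=4 -> value=11 (bin 1011); offset now 16 = byte 2 bit 0; 24 bits remain
Read 4: bits[16:18] width=2 -> value=0 (bin 00); offset now 18 = byte 2 bit 2; 22 bits remain
Read 5: bits[18:25] width=7 -> value=53 (bin 0110101); offset now 25 = byte 3 bit 1; 15 bits remain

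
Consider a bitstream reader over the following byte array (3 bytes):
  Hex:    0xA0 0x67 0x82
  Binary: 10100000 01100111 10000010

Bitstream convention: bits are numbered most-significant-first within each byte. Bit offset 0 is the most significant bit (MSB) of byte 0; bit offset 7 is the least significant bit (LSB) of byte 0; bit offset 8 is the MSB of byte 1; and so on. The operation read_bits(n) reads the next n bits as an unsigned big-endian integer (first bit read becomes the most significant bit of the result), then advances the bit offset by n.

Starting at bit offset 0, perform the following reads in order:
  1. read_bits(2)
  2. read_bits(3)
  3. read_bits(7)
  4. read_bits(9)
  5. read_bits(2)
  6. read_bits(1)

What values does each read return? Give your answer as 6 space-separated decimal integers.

Answer: 2 4 6 240 1 0

Derivation:
Read 1: bits[0:2] width=2 -> value=2 (bin 10); offset now 2 = byte 0 bit 2; 22 bits remain
Read 2: bits[2:5] width=3 -> value=4 (bin 100); offset now 5 = byte 0 bit 5; 19 bits remain
Read 3: bits[5:12] width=7 -> value=6 (bin 0000110); offset now 12 = byte 1 bit 4; 12 bits remain
Read 4: bits[12:21] width=9 -> value=240 (bin 011110000); offset now 21 = byte 2 bit 5; 3 bits remain
Read 5: bits[21:23] width=2 -> value=1 (bin 01); offset now 23 = byte 2 bit 7; 1 bits remain
Read 6: bits[23:24] width=1 -> value=0 (bin 0); offset now 24 = byte 3 bit 0; 0 bits remain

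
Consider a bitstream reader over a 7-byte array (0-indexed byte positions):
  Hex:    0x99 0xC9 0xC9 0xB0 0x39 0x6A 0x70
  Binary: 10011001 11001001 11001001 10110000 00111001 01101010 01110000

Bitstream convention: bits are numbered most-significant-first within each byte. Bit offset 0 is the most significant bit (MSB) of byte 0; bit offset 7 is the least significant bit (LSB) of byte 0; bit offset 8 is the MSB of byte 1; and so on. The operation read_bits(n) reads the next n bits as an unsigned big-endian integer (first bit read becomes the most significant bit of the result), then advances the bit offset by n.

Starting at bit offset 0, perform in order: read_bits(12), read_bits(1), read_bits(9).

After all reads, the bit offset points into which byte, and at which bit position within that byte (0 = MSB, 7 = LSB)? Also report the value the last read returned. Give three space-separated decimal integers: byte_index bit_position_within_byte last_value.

Read 1: bits[0:12] width=12 -> value=2460 (bin 100110011100); offset now 12 = byte 1 bit 4; 44 bits remain
Read 2: bits[12:13] width=1 -> value=1 (bin 1); offset now 13 = byte 1 bit 5; 43 bits remain
Read 3: bits[13:22] width=9 -> value=114 (bin 001110010); offset now 22 = byte 2 bit 6; 34 bits remain

Answer: 2 6 114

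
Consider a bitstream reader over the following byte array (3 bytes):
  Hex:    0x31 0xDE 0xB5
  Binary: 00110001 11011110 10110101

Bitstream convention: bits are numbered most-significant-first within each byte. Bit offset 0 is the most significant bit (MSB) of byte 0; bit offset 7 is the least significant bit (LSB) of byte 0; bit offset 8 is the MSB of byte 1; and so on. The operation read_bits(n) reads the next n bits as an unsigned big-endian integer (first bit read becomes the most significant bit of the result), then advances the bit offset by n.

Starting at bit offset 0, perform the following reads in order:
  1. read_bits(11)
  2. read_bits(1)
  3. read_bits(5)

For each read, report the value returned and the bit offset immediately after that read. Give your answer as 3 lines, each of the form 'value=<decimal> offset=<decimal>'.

Answer: value=398 offset=11
value=1 offset=12
value=29 offset=17

Derivation:
Read 1: bits[0:11] width=11 -> value=398 (bin 00110001110); offset now 11 = byte 1 bit 3; 13 bits remain
Read 2: bits[11:12] width=1 -> value=1 (bin 1); offset now 12 = byte 1 bit 4; 12 bits remain
Read 3: bits[12:17] width=5 -> value=29 (bin 11101); offset now 17 = byte 2 bit 1; 7 bits remain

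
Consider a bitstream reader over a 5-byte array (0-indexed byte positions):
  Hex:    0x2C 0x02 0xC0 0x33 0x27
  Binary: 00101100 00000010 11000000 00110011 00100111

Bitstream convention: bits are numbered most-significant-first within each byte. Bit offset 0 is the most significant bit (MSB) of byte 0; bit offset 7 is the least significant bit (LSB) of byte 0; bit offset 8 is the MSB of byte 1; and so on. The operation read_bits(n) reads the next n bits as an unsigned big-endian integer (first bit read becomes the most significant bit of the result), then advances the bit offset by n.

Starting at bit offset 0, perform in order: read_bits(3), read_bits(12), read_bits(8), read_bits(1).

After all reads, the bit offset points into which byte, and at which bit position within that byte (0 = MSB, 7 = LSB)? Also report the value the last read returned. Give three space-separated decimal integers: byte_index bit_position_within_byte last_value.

Read 1: bits[0:3] width=3 -> value=1 (bin 001); offset now 3 = byte 0 bit 3; 37 bits remain
Read 2: bits[3:15] width=12 -> value=1537 (bin 011000000001); offset now 15 = byte 1 bit 7; 25 bits remain
Read 3: bits[15:23] width=8 -> value=96 (bin 01100000); offset now 23 = byte 2 bit 7; 17 bits remain
Read 4: bits[23:24] width=1 -> value=0 (bin 0); offset now 24 = byte 3 bit 0; 16 bits remain

Answer: 3 0 0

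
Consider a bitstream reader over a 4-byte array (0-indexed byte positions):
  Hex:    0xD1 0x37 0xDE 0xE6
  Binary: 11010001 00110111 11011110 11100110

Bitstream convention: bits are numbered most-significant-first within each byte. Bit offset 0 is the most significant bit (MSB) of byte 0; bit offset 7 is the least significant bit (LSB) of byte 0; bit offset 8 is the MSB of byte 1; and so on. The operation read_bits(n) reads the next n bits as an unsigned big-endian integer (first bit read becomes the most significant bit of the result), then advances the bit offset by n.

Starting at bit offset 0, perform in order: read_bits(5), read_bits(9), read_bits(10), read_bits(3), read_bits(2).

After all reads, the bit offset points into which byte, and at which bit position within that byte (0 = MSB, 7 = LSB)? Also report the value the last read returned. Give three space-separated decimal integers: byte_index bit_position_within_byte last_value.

Read 1: bits[0:5] width=5 -> value=26 (bin 11010); offset now 5 = byte 0 bit 5; 27 bits remain
Read 2: bits[5:14] width=9 -> value=77 (bin 001001101); offset now 14 = byte 1 bit 6; 18 bits remain
Read 3: bits[14:24] width=10 -> value=990 (bin 1111011110); offset now 24 = byte 3 bit 0; 8 bits remain
Read 4: bits[24:27] width=3 -> value=7 (bin 111); offset now 27 = byte 3 bit 3; 5 bits remain
Read 5: bits[27:29] width=2 -> value=0 (bin 00); offset now 29 = byte 3 bit 5; 3 bits remain

Answer: 3 5 0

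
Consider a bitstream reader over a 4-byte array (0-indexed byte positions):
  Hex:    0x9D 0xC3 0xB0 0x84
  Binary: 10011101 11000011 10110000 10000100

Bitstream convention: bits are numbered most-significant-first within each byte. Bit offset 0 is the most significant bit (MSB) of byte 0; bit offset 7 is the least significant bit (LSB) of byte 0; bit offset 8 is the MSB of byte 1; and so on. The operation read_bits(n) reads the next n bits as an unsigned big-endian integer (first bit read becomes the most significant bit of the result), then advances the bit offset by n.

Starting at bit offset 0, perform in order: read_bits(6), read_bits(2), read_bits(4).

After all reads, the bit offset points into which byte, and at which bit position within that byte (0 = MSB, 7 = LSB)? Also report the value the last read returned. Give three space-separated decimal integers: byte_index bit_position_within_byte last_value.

Read 1: bits[0:6] width=6 -> value=39 (bin 100111); offset now 6 = byte 0 bit 6; 26 bits remain
Read 2: bits[6:8] width=2 -> value=1 (bin 01); offset now 8 = byte 1 bit 0; 24 bits remain
Read 3: bits[8:12] width=4 -> value=12 (bin 1100); offset now 12 = byte 1 bit 4; 20 bits remain

Answer: 1 4 12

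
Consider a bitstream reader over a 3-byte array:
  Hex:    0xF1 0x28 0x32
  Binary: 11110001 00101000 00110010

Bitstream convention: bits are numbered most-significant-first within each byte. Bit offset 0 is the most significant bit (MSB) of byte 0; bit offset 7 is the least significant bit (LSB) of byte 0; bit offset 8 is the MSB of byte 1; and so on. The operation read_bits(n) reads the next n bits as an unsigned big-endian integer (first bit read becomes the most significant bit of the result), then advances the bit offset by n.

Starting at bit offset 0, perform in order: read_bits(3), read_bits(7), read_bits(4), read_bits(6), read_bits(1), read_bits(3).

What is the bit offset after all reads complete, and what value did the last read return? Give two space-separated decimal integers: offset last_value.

Read 1: bits[0:3] width=3 -> value=7 (bin 111); offset now 3 = byte 0 bit 3; 21 bits remain
Read 2: bits[3:10] width=7 -> value=68 (bin 1000100); offset now 10 = byte 1 bit 2; 14 bits remain
Read 3: bits[10:14] width=4 -> value=10 (bin 1010); offset now 14 = byte 1 bit 6; 10 bits remain
Read 4: bits[14:20] width=6 -> value=3 (bin 000011); offset now 20 = byte 2 bit 4; 4 bits remain
Read 5: bits[20:21] width=1 -> value=0 (bin 0); offset now 21 = byte 2 bit 5; 3 bits remain
Read 6: bits[21:24] width=3 -> value=2 (bin 010); offset now 24 = byte 3 bit 0; 0 bits remain

Answer: 24 2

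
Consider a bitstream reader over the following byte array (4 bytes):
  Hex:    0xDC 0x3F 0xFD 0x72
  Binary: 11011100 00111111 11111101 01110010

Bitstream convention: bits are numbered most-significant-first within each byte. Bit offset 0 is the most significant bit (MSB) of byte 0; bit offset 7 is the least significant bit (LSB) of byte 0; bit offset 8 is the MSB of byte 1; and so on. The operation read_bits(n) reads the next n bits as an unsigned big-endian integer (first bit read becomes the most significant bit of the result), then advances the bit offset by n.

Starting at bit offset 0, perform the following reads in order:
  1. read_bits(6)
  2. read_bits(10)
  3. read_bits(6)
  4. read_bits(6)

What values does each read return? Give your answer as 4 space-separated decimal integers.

Answer: 55 63 63 23

Derivation:
Read 1: bits[0:6] width=6 -> value=55 (bin 110111); offset now 6 = byte 0 bit 6; 26 bits remain
Read 2: bits[6:16] width=10 -> value=63 (bin 0000111111); offset now 16 = byte 2 bit 0; 16 bits remain
Read 3: bits[16:22] width=6 -> value=63 (bin 111111); offset now 22 = byte 2 bit 6; 10 bits remain
Read 4: bits[22:28] width=6 -> value=23 (bin 010111); offset now 28 = byte 3 bit 4; 4 bits remain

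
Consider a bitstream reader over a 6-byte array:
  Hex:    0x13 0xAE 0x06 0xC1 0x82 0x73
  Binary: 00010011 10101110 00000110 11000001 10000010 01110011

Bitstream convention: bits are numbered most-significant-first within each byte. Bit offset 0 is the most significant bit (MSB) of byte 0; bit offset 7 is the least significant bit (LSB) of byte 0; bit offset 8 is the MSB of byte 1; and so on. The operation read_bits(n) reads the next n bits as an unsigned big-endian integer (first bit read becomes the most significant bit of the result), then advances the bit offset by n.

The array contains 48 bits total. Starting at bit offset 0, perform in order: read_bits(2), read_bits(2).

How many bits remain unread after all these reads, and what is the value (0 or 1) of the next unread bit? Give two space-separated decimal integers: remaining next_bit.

Read 1: bits[0:2] width=2 -> value=0 (bin 00); offset now 2 = byte 0 bit 2; 46 bits remain
Read 2: bits[2:4] width=2 -> value=1 (bin 01); offset now 4 = byte 0 bit 4; 44 bits remain

Answer: 44 0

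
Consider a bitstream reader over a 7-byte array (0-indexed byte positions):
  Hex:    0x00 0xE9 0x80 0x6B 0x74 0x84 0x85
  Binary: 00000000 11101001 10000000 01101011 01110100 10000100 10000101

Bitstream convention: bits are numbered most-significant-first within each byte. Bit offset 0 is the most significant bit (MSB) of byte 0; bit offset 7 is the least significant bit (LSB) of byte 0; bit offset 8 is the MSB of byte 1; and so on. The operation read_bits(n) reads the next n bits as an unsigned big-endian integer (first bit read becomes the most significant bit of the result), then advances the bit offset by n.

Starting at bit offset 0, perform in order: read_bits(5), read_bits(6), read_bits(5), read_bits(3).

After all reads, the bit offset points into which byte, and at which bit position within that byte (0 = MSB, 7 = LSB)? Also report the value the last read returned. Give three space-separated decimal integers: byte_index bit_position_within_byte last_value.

Read 1: bits[0:5] width=5 -> value=0 (bin 00000); offset now 5 = byte 0 bit 5; 51 bits remain
Read 2: bits[5:11] width=6 -> value=7 (bin 000111); offset now 11 = byte 1 bit 3; 45 bits remain
Read 3: bits[11:16] width=5 -> value=9 (bin 01001); offset now 16 = byte 2 bit 0; 40 bits remain
Read 4: bits[16:19] width=3 -> value=4 (bin 100); offset now 19 = byte 2 bit 3; 37 bits remain

Answer: 2 3 4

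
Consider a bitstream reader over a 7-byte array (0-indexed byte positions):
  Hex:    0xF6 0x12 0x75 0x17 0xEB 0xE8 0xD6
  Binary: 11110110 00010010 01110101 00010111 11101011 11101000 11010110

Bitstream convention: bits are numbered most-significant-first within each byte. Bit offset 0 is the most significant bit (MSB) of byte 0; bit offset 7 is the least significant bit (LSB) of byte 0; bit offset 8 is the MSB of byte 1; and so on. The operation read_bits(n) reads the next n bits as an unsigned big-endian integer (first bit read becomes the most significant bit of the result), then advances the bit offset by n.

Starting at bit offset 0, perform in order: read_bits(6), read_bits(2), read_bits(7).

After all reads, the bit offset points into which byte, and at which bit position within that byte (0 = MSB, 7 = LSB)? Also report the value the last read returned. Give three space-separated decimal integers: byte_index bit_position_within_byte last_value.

Read 1: bits[0:6] width=6 -> value=61 (bin 111101); offset now 6 = byte 0 bit 6; 50 bits remain
Read 2: bits[6:8] width=2 -> value=2 (bin 10); offset now 8 = byte 1 bit 0; 48 bits remain
Read 3: bits[8:15] width=7 -> value=9 (bin 0001001); offset now 15 = byte 1 bit 7; 41 bits remain

Answer: 1 7 9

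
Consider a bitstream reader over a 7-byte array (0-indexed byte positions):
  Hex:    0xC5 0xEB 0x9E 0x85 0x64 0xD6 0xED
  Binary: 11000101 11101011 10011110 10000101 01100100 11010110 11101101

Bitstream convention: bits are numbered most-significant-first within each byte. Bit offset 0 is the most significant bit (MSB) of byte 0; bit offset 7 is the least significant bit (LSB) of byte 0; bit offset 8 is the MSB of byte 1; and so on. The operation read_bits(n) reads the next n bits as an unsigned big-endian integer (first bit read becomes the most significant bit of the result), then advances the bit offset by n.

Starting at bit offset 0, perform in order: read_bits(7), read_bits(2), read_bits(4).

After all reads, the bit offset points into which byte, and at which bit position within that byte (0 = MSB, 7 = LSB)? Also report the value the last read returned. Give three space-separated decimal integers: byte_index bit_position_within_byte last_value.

Answer: 1 5 13

Derivation:
Read 1: bits[0:7] width=7 -> value=98 (bin 1100010); offset now 7 = byte 0 bit 7; 49 bits remain
Read 2: bits[7:9] width=2 -> value=3 (bin 11); offset now 9 = byte 1 bit 1; 47 bits remain
Read 3: bits[9:13] width=4 -> value=13 (bin 1101); offset now 13 = byte 1 bit 5; 43 bits remain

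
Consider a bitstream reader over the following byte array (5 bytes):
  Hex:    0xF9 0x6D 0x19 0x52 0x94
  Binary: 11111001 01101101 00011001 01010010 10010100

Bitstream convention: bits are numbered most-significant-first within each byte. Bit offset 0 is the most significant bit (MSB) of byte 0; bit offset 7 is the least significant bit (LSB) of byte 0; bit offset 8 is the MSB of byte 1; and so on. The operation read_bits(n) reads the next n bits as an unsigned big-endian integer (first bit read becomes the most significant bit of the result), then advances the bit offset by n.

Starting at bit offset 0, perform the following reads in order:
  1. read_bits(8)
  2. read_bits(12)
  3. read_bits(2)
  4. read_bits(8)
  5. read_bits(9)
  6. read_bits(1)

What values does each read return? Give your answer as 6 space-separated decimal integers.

Read 1: bits[0:8] width=8 -> value=249 (bin 11111001); offset now 8 = byte 1 bit 0; 32 bits remain
Read 2: bits[8:20] width=12 -> value=1745 (bin 011011010001); offset now 20 = byte 2 bit 4; 20 bits remain
Read 3: bits[20:22] width=2 -> value=2 (bin 10); offset now 22 = byte 2 bit 6; 18 bits remain
Read 4: bits[22:30] width=8 -> value=84 (bin 01010100); offset now 30 = byte 3 bit 6; 10 bits remain
Read 5: bits[30:39] width=9 -> value=330 (bin 101001010); offset now 39 = byte 4 bit 7; 1 bits remain
Read 6: bits[39:40] width=1 -> value=0 (bin 0); offset now 40 = byte 5 bit 0; 0 bits remain

Answer: 249 1745 2 84 330 0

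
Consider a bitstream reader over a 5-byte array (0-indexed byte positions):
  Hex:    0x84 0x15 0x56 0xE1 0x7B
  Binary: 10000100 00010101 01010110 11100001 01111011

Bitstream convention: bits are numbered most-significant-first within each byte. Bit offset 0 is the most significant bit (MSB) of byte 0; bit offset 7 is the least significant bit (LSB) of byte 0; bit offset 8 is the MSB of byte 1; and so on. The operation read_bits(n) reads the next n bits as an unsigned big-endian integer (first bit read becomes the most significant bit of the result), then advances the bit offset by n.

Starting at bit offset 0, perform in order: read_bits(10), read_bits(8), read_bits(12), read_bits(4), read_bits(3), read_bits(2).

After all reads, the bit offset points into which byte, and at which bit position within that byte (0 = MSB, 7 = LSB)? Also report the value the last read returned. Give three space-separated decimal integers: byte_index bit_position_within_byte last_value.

Answer: 4 7 1

Derivation:
Read 1: bits[0:10] width=10 -> value=528 (bin 1000010000); offset now 10 = byte 1 bit 2; 30 bits remain
Read 2: bits[10:18] width=8 -> value=85 (bin 01010101); offset now 18 = byte 2 bit 2; 22 bits remain
Read 3: bits[18:30] width=12 -> value=1464 (bin 010110111000); offset now 30 = byte 3 bit 6; 10 bits remain
Read 4: bits[30:34] width=4 -> value=5 (bin 0101); offset now 34 = byte 4 bit 2; 6 bits remain
Read 5: bits[34:37] width=3 -> value=7 (bin 111); offset now 37 = byte 4 bit 5; 3 bits remain
Read 6: bits[37:39] width=2 -> value=1 (bin 01); offset now 39 = byte 4 bit 7; 1 bits remain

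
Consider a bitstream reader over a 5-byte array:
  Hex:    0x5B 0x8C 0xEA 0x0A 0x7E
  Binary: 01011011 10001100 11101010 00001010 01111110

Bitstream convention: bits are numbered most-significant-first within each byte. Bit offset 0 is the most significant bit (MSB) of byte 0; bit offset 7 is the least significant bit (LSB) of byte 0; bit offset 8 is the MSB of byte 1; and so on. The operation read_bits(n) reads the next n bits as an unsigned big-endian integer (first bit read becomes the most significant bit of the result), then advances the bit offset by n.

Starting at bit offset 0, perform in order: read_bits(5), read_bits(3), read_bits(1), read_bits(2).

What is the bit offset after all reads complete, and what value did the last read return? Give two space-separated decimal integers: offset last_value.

Read 1: bits[0:5] width=5 -> value=11 (bin 01011); offset now 5 = byte 0 bit 5; 35 bits remain
Read 2: bits[5:8] width=3 -> value=3 (bin 011); offset now 8 = byte 1 bit 0; 32 bits remain
Read 3: bits[8:9] width=1 -> value=1 (bin 1); offset now 9 = byte 1 bit 1; 31 bits remain
Read 4: bits[9:11] width=2 -> value=0 (bin 00); offset now 11 = byte 1 bit 3; 29 bits remain

Answer: 11 0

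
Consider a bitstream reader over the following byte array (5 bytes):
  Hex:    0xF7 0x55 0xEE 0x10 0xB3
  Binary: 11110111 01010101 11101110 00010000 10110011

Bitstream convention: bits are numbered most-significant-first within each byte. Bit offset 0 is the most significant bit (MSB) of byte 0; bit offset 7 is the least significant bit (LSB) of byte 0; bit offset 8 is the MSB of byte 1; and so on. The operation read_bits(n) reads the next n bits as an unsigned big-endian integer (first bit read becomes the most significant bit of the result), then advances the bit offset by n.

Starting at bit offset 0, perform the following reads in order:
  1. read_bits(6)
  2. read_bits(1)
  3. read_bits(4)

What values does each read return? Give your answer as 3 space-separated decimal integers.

Answer: 61 1 10

Derivation:
Read 1: bits[0:6] width=6 -> value=61 (bin 111101); offset now 6 = byte 0 bit 6; 34 bits remain
Read 2: bits[6:7] width=1 -> value=1 (bin 1); offset now 7 = byte 0 bit 7; 33 bits remain
Read 3: bits[7:11] width=4 -> value=10 (bin 1010); offset now 11 = byte 1 bit 3; 29 bits remain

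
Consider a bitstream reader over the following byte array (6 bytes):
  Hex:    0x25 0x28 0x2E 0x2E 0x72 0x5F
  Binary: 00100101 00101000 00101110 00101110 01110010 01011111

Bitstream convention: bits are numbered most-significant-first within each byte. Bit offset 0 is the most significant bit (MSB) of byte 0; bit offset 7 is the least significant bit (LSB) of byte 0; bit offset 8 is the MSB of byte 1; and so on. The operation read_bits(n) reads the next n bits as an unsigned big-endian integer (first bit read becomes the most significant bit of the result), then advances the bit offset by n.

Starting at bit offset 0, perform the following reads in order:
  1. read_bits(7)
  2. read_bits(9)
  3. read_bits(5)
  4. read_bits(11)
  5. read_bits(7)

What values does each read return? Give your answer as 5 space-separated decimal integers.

Read 1: bits[0:7] width=7 -> value=18 (bin 0010010); offset now 7 = byte 0 bit 7; 41 bits remain
Read 2: bits[7:16] width=9 -> value=296 (bin 100101000); offset now 16 = byte 2 bit 0; 32 bits remain
Read 3: bits[16:21] width=5 -> value=5 (bin 00101); offset now 21 = byte 2 bit 5; 27 bits remain
Read 4: bits[21:32] width=11 -> value=1582 (bin 11000101110); offset now 32 = byte 4 bit 0; 16 bits remain
Read 5: bits[32:39] width=7 -> value=57 (bin 0111001); offset now 39 = byte 4 bit 7; 9 bits remain

Answer: 18 296 5 1582 57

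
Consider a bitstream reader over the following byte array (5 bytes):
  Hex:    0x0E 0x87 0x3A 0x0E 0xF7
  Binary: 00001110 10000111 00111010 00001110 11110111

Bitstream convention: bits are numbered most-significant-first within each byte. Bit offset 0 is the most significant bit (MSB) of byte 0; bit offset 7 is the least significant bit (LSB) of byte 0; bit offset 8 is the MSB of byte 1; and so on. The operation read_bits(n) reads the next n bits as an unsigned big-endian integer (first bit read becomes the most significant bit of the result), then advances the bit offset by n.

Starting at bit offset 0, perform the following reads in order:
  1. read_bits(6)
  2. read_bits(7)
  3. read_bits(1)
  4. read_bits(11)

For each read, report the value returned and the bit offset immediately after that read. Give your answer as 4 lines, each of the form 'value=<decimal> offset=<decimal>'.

Read 1: bits[0:6] width=6 -> value=3 (bin 000011); offset now 6 = byte 0 bit 6; 34 bits remain
Read 2: bits[6:13] width=7 -> value=80 (bin 1010000); offset now 13 = byte 1 bit 5; 27 bits remain
Read 3: bits[13:14] width=1 -> value=1 (bin 1); offset now 14 = byte 1 bit 6; 26 bits remain
Read 4: bits[14:25] width=11 -> value=1652 (bin 11001110100); offset now 25 = byte 3 bit 1; 15 bits remain

Answer: value=3 offset=6
value=80 offset=13
value=1 offset=14
value=1652 offset=25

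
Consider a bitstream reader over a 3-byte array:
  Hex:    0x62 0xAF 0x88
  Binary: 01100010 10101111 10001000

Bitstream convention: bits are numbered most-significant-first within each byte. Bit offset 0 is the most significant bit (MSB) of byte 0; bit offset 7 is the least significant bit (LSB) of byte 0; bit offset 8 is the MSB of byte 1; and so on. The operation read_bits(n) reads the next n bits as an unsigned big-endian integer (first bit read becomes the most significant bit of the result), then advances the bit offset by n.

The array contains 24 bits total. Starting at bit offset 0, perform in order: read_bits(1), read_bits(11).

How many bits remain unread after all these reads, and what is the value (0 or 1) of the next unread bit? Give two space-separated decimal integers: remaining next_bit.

Read 1: bits[0:1] width=1 -> value=0 (bin 0); offset now 1 = byte 0 bit 1; 23 bits remain
Read 2: bits[1:12] width=11 -> value=1578 (bin 11000101010); offset now 12 = byte 1 bit 4; 12 bits remain

Answer: 12 1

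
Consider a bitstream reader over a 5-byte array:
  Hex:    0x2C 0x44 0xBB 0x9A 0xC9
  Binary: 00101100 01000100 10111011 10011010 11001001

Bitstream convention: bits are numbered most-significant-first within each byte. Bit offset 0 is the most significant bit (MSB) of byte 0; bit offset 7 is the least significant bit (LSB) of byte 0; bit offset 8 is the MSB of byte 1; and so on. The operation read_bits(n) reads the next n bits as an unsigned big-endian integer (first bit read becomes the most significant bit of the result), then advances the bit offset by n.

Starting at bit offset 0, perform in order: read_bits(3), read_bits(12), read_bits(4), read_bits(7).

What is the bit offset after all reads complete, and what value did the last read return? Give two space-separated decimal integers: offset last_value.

Read 1: bits[0:3] width=3 -> value=1 (bin 001); offset now 3 = byte 0 bit 3; 37 bits remain
Read 2: bits[3:15] width=12 -> value=1570 (bin 011000100010); offset now 15 = byte 1 bit 7; 25 bits remain
Read 3: bits[15:19] width=4 -> value=5 (bin 0101); offset now 19 = byte 2 bit 3; 21 bits remain
Read 4: bits[19:26] width=7 -> value=110 (bin 1101110); offset now 26 = byte 3 bit 2; 14 bits remain

Answer: 26 110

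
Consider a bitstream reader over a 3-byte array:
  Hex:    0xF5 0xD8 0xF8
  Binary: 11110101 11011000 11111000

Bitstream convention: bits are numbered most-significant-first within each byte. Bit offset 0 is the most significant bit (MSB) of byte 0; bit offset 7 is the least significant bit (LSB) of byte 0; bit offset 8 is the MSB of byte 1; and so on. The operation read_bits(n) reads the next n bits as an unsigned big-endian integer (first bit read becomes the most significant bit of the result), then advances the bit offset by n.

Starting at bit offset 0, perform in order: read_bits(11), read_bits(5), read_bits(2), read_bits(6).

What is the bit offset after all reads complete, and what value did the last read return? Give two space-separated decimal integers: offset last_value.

Read 1: bits[0:11] width=11 -> value=1966 (bin 11110101110); offset now 11 = byte 1 bit 3; 13 bits remain
Read 2: bits[11:16] width=5 -> value=24 (bin 11000); offset now 16 = byte 2 bit 0; 8 bits remain
Read 3: bits[16:18] width=2 -> value=3 (bin 11); offset now 18 = byte 2 bit 2; 6 bits remain
Read 4: bits[18:24] width=6 -> value=56 (bin 111000); offset now 24 = byte 3 bit 0; 0 bits remain

Answer: 24 56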